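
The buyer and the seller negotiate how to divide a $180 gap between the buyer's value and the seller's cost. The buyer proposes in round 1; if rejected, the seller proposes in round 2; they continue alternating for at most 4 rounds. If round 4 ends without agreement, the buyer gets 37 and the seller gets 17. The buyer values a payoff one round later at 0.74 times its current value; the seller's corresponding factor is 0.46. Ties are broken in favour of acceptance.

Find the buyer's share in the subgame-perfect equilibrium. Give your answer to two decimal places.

Work backward from the last round.
Round 4 (the seller proposes): the buyer gets 37 if talks fail, so the seller offers 37 and keeps 143.
Round 3 (the buyer proposes): the seller can get 143 next round, worth 0.46 × 143 = 65.78 now; the buyer offers that and keeps 114.22.
Round 2 (the seller proposes): the buyer can get 114.22 next round, worth 0.74 × 114.22 = 84.5228 now, so the seller offers 84.5228, keeping 95.4772.
Round 1 (the buyer proposes): the seller can get 95.4772 next round, worth 0.46 × 95.4772 = 43.919512 now. The buyer offers 43.919512 and keeps 180 − 43.919512 = 136.080488.

136.08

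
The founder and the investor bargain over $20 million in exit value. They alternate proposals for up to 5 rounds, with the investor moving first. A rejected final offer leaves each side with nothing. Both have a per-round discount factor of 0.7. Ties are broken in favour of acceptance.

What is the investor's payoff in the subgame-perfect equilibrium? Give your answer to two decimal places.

By backward induction:
Round 5 (the investor proposes): rejection yields 0 for the founder; the investor offers 0 and keeps 20.
Round 4 (the founder proposes): the investor can get 20 next round, worth 0.7 × 20 = 14 now, so the founder offers 14, keeping 6.
Round 3 (the investor proposes): the founder can get 6 next round, worth 0.7 × 6 = 4.2 now, so the investor offers 4.2, keeping 15.8.
Round 2 (the founder proposes): the investor can get 15.8 next round, worth 0.7 × 15.8 = 11.06 now; the founder offers that and keeps 8.94.
Round 1 (the investor proposes): the founder can get 8.94 next round, worth 0.7 × 8.94 = 6.258 now; the investor offers that and keeps 13.742.

13.74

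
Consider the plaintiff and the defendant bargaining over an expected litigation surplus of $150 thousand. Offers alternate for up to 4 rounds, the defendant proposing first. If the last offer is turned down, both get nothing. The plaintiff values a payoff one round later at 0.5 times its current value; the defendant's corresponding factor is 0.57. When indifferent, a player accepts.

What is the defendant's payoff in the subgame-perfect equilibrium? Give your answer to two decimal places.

96.38

Round 4 (the plaintiff proposes): the defendant will accept anything ≥ 0, so the plaintiff offers 0 and keeps 150.
Round 3 (the defendant proposes): the plaintiff can get 150 next round, worth 0.5 × 150 = 75 now, so the defendant offers 75, keeping 75.
Round 2 (the plaintiff proposes): the defendant can get 75 next round, worth 0.57 × 75 = 42.75 now. The plaintiff offers 42.75 and keeps 150 − 42.75 = 107.25.
Round 1 (the defendant proposes): the plaintiff can get 107.25 next round, worth 0.5 × 107.25 = 53.625 now, so the defendant offers 53.625, keeping 96.375.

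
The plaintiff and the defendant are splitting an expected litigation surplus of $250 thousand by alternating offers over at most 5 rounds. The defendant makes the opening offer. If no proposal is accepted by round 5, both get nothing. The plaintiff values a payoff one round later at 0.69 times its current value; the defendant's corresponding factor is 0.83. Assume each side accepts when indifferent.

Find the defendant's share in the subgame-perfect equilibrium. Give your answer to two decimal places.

203.88

Round 5 (the defendant proposes): the plaintiff will accept anything ≥ 0, so the defendant offers 0 and keeps 250.
Round 4 (the plaintiff proposes): the defendant can get 250 next round, worth 0.83 × 250 = 207.5 now, so the plaintiff offers 207.5, keeping 42.5.
Round 3 (the defendant proposes): the plaintiff can get 42.5 next round, worth 0.69 × 42.5 = 29.325 now, so the defendant offers 29.325, keeping 220.675.
Round 2 (the plaintiff proposes): the defendant can get 220.675 next round, worth 0.83 × 220.675 = 183.16025 now. The plaintiff offers 183.16025 and keeps 250 − 183.16025 = 66.83975.
Round 1 (the defendant proposes): the plaintiff can get 66.83975 next round, worth 0.69 × 66.83975 = 46.1194275 now; the defendant offers that and keeps 203.8805725.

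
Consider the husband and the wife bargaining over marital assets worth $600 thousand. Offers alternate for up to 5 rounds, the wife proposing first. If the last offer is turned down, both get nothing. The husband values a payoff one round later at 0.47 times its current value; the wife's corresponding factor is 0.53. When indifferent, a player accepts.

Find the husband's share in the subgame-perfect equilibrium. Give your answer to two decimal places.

165.56

Round 5 (the wife proposes): the husband will accept anything ≥ 0, so the wife offers 0 and keeps 600.
Round 4 (the husband proposes): the wife can get 600 next round, worth 0.53 × 600 = 318 now. The husband offers 318 and keeps 600 − 318 = 282.
Round 3 (the wife proposes): the husband can get 282 next round, worth 0.47 × 282 = 132.54 now, so the wife offers 132.54, keeping 467.46.
Round 2 (the husband proposes): the wife can get 467.46 next round, worth 0.53 × 467.46 = 247.7538 now, so the husband offers 247.7538, keeping 352.2462.
Round 1 (the wife proposes): the husband can get 352.2462 next round, worth 0.47 × 352.2462 = 165.555714 now, so the wife offers 165.555714, keeping 434.444286.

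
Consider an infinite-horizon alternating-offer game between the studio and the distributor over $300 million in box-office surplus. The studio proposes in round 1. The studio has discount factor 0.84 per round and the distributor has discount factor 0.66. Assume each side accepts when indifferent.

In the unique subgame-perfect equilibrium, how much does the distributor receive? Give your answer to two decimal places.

71.10

In a stationary SPE each proposer offers the other exactly their discounted continuation value.
If the studio keeps x when proposing and the distributor keeps y when proposing, then x = 300 − 0.66y and y = 300 − 0.84x.
Solving: x = 300(1 − 0.66) / (1 − 0.84·0.66) = 102 / 0.4456 ≈ 228.9048.
The distributor gets 300 − 228.9048 ≈ 71.0952.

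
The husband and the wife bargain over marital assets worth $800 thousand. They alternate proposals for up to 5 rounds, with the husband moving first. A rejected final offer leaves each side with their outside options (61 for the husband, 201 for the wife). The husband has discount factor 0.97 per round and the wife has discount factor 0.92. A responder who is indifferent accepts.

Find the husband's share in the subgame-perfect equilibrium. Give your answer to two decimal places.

598.14

Round 5 (the husband proposes): the wife gets 201 if talks fail, so the husband offers 201 and keeps 599.
Round 4 (the wife proposes): the husband can get 599 next round, worth 0.97 × 599 = 581.03 now; the wife offers that and keeps 218.97.
Round 3 (the husband proposes): the wife can get 218.97 next round, worth 0.92 × 218.97 = 201.4524 now, so the husband offers 201.4524, keeping 598.5476.
Round 2 (the wife proposes): the husband can get 598.5476 next round, worth 0.97 × 598.5476 = 580.591172 now; the wife offers that and keeps 219.408828.
Round 1 (the husband proposes): the wife can get 219.408828 next round, worth 0.92 × 219.408828 = 201.85612176 now, so the husband offers 201.85612176, keeping 598.14387824.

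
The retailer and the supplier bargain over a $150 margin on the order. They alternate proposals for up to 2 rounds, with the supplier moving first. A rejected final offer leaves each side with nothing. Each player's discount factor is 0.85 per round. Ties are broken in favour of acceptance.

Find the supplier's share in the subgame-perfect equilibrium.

22.5

Round 2 (the retailer proposes): rejection yields 0 for the supplier; the retailer offers 0 and keeps 150.
Round 1 (the supplier proposes): the retailer can get 150 next round, worth 0.85 × 150 = 127.5 now; the supplier offers that and keeps 22.5.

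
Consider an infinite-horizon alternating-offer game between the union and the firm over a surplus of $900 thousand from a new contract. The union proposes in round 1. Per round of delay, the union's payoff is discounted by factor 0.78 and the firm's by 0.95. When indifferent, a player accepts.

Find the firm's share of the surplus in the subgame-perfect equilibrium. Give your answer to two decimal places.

When the union proposes, the firm accepts any offer worth at least 0.95 times what the firm would get by proposing next round; and vice versa.
This gives x = 900 − 0.95y and y = 900 − 0.78x, where x and y are each side's share when it proposes.
Hence (1 − 0.95·0.78)x = 900(1 − 0.95), i.e. 0.259·x = 45.
x ≈ 173.7452; the firm's share is 900 − x ≈ 726.2548.

726.25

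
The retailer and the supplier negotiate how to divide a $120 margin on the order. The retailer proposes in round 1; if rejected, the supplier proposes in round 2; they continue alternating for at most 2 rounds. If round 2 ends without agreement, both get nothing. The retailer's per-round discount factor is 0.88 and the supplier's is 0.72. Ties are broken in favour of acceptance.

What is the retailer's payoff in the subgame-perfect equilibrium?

Round 2 (the supplier proposes): the retailer will accept anything ≥ 0, so the supplier offers 0 and keeps 120.
Round 1 (the retailer proposes): the supplier can get 120 next round, worth 0.72 × 120 = 86.4 now, so the retailer offers 86.4, keeping 33.6.

33.6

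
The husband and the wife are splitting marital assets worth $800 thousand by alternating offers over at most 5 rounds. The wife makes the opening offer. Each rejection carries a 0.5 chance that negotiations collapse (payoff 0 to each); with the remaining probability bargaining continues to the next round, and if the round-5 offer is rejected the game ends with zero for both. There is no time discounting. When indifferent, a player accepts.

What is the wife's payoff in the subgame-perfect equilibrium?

550

Round 5 (the wife proposes): the husband will accept anything ≥ 0, so the wife offers 0 and keeps 800.
Round 4 (the husband proposes): rejecting gives the wife an expected 0.5 × 800 = 400; the husband offers that and keeps 400.
Round 3 (the wife proposes): rejecting gives the husband an expected 0.5 × 400 = 200; the wife offers that and keeps 600.
Round 2 (the husband proposes): rejecting gives the wife an expected 0.5 × 600 = 300. The husband offers 300 and keeps 800 − 300 = 500.
Round 1 (the wife proposes): rejecting gives the husband an expected 0.5 × 500 = 250, so the wife offers 250, keeping 550.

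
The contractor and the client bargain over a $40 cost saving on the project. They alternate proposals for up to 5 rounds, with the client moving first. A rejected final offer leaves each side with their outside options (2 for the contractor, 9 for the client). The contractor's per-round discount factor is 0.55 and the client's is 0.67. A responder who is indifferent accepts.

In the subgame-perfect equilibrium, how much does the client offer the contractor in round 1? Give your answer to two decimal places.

10.21

Round 5 (the client proposes): the contractor gets 2 if talks fail, so the client offers 2 and keeps 38.
Round 4 (the contractor proposes): the client can get 38 next round, worth 0.67 × 38 = 25.46 now; the contractor offers that and keeps 14.54.
Round 3 (the client proposes): the contractor can get 14.54 next round, worth 0.55 × 14.54 = 7.997 now; the client offers that and keeps 32.003.
Round 2 (the contractor proposes): the client can get 32.003 next round, worth 0.67 × 32.003 = 21.44201 now, so the contractor offers 21.44201, keeping 18.55799.
Round 1 (the client proposes): the contractor can get 18.55799 next round, worth 0.55 × 18.55799 = 10.2068945 now; the client offers that and keeps 29.7931055.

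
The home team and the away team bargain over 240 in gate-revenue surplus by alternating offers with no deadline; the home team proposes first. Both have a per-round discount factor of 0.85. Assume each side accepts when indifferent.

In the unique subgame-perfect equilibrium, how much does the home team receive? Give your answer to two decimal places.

129.73

When the home team proposes, the away team accepts any offer worth at least 0.85 times what the away team would get by proposing next round; and vice versa.
This gives x = 240 − 0.85y and y = 240 − 0.85x, where x and y are each side's share when it proposes.
Hence (1 − 0.85·0.85)x = 240(1 − 0.85), i.e. 0.2775·x = 36.
x ≈ 129.7297; the away team's share is 240 − x ≈ 110.2703.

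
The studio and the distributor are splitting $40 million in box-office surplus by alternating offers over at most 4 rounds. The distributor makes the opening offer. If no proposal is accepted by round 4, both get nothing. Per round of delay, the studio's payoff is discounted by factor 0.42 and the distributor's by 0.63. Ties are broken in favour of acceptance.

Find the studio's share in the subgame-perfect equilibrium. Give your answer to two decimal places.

Round 4 (the studio proposes): rejection yields 0 for the distributor; the studio offers 0 and keeps 40.
Round 3 (the distributor proposes): the studio can get 40 next round, worth 0.42 × 40 = 16.8 now; the distributor offers that and keeps 23.2.
Round 2 (the studio proposes): the distributor can get 23.2 next round, worth 0.63 × 23.2 = 14.616 now. The studio offers 14.616 and keeps 40 − 14.616 = 25.384.
Round 1 (the distributor proposes): the studio can get 25.384 next round, worth 0.42 × 25.384 = 10.66128 now. The distributor offers 10.66128 and keeps 40 − 10.66128 = 29.33872.

10.66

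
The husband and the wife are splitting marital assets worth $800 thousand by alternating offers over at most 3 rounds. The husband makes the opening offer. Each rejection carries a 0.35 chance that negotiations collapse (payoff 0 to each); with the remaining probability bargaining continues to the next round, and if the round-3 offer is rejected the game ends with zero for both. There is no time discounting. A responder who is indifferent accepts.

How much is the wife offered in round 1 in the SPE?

Round 3 (the husband proposes): rejection yields 0 for the wife; the husband offers 0 and keeps 800.
Round 2 (the wife proposes): rejecting gives the husband an expected 0.65 × 800 = 520, so the wife offers 520, keeping 280.
Round 1 (the husband proposes): rejecting gives the wife an expected 0.65 × 280 = 182, so the husband offers 182, keeping 618.

182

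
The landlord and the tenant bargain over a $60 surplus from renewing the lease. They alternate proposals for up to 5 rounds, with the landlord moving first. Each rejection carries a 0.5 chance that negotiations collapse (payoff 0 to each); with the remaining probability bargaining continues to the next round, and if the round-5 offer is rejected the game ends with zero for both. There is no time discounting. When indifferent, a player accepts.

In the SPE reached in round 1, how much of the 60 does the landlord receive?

41.25

Round 5 (the landlord proposes): the tenant will accept anything ≥ 0, so the landlord offers 0 and keeps 60.
Round 4 (the tenant proposes): rejecting gives the landlord an expected 0.5 × 60 = 30, so the tenant offers 30, keeping 30.
Round 3 (the landlord proposes): rejecting gives the tenant an expected 0.5 × 30 = 15. The landlord offers 15 and keeps 60 − 15 = 45.
Round 2 (the tenant proposes): rejecting gives the landlord an expected 0.5 × 45 = 22.5. The tenant offers 22.5 and keeps 60 − 22.5 = 37.5.
Round 1 (the landlord proposes): rejecting gives the tenant an expected 0.5 × 37.5 = 18.75; the landlord offers that and keeps 41.25.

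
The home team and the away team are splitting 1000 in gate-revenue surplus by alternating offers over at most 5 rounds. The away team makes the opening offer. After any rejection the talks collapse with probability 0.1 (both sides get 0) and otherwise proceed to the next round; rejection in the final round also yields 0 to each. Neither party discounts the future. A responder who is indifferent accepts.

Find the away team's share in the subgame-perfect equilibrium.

Round 5 (the away team proposes): rejection yields 0 for the home team; the away team offers 0 and keeps 1000.
Round 4 (the home team proposes): rejecting gives the away team an expected 0.9 × 1000 = 900. The home team offers 900 and keeps 1000 − 900 = 100.
Round 3 (the away team proposes): rejecting gives the home team an expected 0.9 × 100 = 90. The away team offers 90 and keeps 1000 − 90 = 910.
Round 2 (the home team proposes): rejecting gives the away team an expected 0.9 × 910 = 819; the home team offers that and keeps 181.
Round 1 (the away team proposes): rejecting gives the home team an expected 0.9 × 181 = 162.9, so the away team offers 162.9, keeping 837.1.

837.1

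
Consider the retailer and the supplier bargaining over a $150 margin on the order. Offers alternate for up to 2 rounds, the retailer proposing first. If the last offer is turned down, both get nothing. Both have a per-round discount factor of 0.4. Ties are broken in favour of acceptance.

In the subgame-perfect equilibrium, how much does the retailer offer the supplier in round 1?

60

Round 2 (the supplier proposes): the retailer will accept anything ≥ 0, so the supplier offers 0 and keeps 150.
Round 1 (the retailer proposes): the supplier can get 150 next round, worth 0.4 × 150 = 60 now. The retailer offers 60 and keeps 150 − 60 = 90.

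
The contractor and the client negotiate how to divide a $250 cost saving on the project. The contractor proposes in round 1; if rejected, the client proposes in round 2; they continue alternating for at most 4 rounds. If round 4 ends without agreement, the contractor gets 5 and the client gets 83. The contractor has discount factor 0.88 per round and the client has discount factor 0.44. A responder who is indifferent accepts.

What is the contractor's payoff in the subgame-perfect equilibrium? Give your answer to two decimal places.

195.06

Round 4 (the client proposes): the contractor gets 5 if talks fail, so the client offers 5 and keeps 245.
Round 3 (the contractor proposes): the client can get 245 next round, worth 0.44 × 245 = 107.8 now. The contractor offers 107.8 and keeps 250 − 107.8 = 142.2.
Round 2 (the client proposes): the contractor can get 142.2 next round, worth 0.88 × 142.2 = 125.136 now; the client offers that and keeps 124.864.
Round 1 (the contractor proposes): the client can get 124.864 next round, worth 0.44 × 124.864 = 54.94016 now, so the contractor offers 54.94016, keeping 195.05984.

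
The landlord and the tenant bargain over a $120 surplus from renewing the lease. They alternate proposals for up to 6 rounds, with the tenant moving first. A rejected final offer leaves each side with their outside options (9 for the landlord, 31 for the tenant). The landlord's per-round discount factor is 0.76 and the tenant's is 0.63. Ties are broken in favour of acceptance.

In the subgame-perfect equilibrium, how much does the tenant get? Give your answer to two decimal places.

54.59

Round 6 (the landlord proposes): the tenant gets 31 if talks fail, so the landlord offers 31 and keeps 89.
Round 5 (the tenant proposes): the landlord can get 89 next round, worth 0.76 × 89 = 67.64 now; the tenant offers that and keeps 52.36.
Round 4 (the landlord proposes): the tenant can get 52.36 next round, worth 0.63 × 52.36 = 32.9868 now. The landlord offers 32.9868 and keeps 120 − 32.9868 = 87.0132.
Round 3 (the tenant proposes): the landlord can get 87.0132 next round, worth 0.76 × 87.0132 = 66.130032 now; the tenant offers that and keeps 53.869968.
Round 2 (the landlord proposes): the tenant can get 53.869968 next round, worth 0.63 × 53.869968 = 33.93807984 now, so the landlord offers 33.93807984, keeping 86.06192016.
Round 1 (the tenant proposes): the landlord can get 86.06192016 next round, worth 0.76 × 86.06192016 = 65.4070593216 now. The tenant offers 65.4070593216 and keeps 120 − 65.4070593216 = 54.5929406784.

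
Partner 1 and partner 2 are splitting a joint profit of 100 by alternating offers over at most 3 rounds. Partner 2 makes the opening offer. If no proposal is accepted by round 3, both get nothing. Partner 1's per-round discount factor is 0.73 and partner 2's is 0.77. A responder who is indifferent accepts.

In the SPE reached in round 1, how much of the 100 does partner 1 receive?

16.79

Solve by backward induction from round 3.
Round 3 (partner 2 proposes): rejection yields 0 for partner 1; partner 2 offers 0 and keeps 100.
Round 2 (partner 1 proposes): partner 2 can get 100 next round, worth 0.77 × 100 = 77 now, so partner 1 offers 77, keeping 23.
Round 1 (partner 2 proposes): partner 1 can get 23 next round, worth 0.73 × 23 = 16.79 now; partner 2 offers that and keeps 83.21.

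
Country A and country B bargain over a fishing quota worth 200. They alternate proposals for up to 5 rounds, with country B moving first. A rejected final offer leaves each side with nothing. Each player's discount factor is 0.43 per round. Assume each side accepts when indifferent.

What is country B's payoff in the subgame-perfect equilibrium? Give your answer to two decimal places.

141.92

Round 5 (country B proposes): country A will accept anything ≥ 0, so country B offers 0 and keeps 200.
Round 4 (country A proposes): country B can get 200 next round, worth 0.43 × 200 = 86 now, so country A offers 86, keeping 114.
Round 3 (country B proposes): country A can get 114 next round, worth 0.43 × 114 = 49.02 now, so country B offers 49.02, keeping 150.98.
Round 2 (country A proposes): country B can get 150.98 next round, worth 0.43 × 150.98 = 64.9214 now. Country A offers 64.9214 and keeps 200 − 64.9214 = 135.0786.
Round 1 (country B proposes): country A can get 135.0786 next round, worth 0.43 × 135.0786 = 58.083798 now, so country B offers 58.083798, keeping 141.916202.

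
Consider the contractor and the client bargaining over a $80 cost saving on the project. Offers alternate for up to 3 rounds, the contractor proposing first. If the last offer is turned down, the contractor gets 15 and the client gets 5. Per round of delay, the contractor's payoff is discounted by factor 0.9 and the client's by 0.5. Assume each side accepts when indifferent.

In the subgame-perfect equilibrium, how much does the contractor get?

By backward induction:
Round 3 (the contractor proposes): the client gets 5 if talks fail, so the contractor offers 5 and keeps 75.
Round 2 (the client proposes): the contractor can get 75 next round, worth 0.9 × 75 = 67.5 now; the client offers that and keeps 12.5.
Round 1 (the contractor proposes): the client can get 12.5 next round, worth 0.5 × 12.5 = 6.25 now; the contractor offers that and keeps 73.75.

73.75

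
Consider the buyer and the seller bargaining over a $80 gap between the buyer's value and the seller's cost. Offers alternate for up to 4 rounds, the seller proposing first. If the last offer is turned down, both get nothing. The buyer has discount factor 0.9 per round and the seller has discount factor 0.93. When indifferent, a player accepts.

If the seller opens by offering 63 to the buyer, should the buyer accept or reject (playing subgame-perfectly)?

Reject

Round 4 (the buyer proposes): the seller will accept anything ≥ 0, so the buyer offers 0 and keeps 80.
Round 3 (the seller proposes): the buyer can get 80 next round, worth 0.9 × 80 = 72 now, so the seller offers 72, keeping 8.
Round 2 (the buyer proposes): the seller can get 8 next round, worth 0.93 × 8 = 7.44 now; the buyer offers that and keeps 72.56.
So by rejecting in round 1, the buyer gets 72.56 next round, worth 0.9 × 72.56 = 65.304 now.
Offer 63 < 65.304, so the buyer rejects.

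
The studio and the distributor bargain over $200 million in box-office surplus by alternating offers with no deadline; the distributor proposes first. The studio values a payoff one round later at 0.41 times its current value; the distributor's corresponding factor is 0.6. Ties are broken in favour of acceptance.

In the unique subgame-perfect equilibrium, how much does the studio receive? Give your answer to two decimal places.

43.50

Let x be the distributor's share when the distributor proposes and y be the studio's share when the studio proposes.
The studio accepts iff offered ≥ 0.41·y, so x = 200 − 0.41y. Symmetrically y = 200 − 0.6x.
Substituting: x = 200 − 0.41(200 − 0.6x), giving x(1 − 0.6·0.41) = 200(1 − 0.41).
So x = 200 × 0.59 / 0.754 ≈ 156.4987, and the studio receives 200 − x ≈ 43.5013.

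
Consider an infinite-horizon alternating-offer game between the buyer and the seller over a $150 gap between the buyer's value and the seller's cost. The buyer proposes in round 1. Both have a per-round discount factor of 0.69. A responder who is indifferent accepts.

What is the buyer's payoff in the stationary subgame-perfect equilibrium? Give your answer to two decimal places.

Let x be the buyer's share when the buyer proposes and y be the seller's share when the seller proposes.
The seller accepts iff offered ≥ 0.69·y, so x = 150 − 0.69y. Symmetrically y = 150 − 0.69x.
Substituting: x = 150 − 0.69(150 − 0.69x), giving x(1 − 0.69·0.69) = 150(1 − 0.69).
So x = 150 × 0.31 / 0.5239 ≈ 88.7574, and the seller receives 150 − x ≈ 61.2426.

88.76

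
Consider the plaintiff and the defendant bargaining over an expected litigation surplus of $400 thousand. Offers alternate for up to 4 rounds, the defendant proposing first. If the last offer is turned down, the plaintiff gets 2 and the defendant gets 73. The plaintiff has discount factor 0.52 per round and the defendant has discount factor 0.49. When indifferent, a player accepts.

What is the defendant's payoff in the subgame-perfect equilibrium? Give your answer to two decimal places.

250.59

Round 4 (the plaintiff proposes): the defendant gets 73 if talks fail, so the plaintiff offers 73 and keeps 327.
Round 3 (the defendant proposes): the plaintiff can get 327 next round, worth 0.52 × 327 = 170.04 now, so the defendant offers 170.04, keeping 229.96.
Round 2 (the plaintiff proposes): the defendant can get 229.96 next round, worth 0.49 × 229.96 = 112.6804 now. The plaintiff offers 112.6804 and keeps 400 − 112.6804 = 287.3196.
Round 1 (the defendant proposes): the plaintiff can get 287.3196 next round, worth 0.52 × 287.3196 = 149.406192 now. The defendant offers 149.406192 and keeps 400 − 149.406192 = 250.593808.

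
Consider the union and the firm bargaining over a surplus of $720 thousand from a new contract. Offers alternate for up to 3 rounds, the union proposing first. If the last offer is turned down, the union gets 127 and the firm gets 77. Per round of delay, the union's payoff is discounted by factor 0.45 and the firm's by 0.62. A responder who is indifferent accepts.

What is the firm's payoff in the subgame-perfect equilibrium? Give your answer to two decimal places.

Round 3 (the union proposes): the firm gets 77 if talks fail, so the union offers 77 and keeps 643.
Round 2 (the firm proposes): the union can get 643 next round, worth 0.45 × 643 = 289.35 now, so the firm offers 289.35, keeping 430.65.
Round 1 (the union proposes): the firm can get 430.65 next round, worth 0.62 × 430.65 = 267.003 now, so the union offers 267.003, keeping 452.997.

267.00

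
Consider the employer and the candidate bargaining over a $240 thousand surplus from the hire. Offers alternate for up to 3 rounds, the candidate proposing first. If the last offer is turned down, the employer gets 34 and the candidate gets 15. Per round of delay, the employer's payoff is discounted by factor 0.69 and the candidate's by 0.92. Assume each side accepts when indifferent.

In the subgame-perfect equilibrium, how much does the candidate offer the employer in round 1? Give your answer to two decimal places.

Round 3 (the candidate proposes): the employer gets 34 if talks fail, so the candidate offers 34 and keeps 206.
Round 2 (the employer proposes): the candidate can get 206 next round, worth 0.92 × 206 = 189.52 now. The employer offers 189.52 and keeps 240 − 189.52 = 50.48.
Round 1 (the candidate proposes): the employer can get 50.48 next round, worth 0.69 × 50.48 = 34.8312 now. The candidate offers 34.8312 and keeps 240 − 34.8312 = 205.1688.

34.83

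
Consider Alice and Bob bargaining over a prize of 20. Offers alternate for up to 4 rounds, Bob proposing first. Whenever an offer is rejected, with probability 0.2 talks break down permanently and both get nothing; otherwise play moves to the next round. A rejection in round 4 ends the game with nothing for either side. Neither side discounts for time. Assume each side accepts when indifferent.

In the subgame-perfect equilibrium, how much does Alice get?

13.44

By backward induction:
Round 4 (Alice proposes): rejection yields 0 for Bob; Alice offers 0 and keeps 20.
Round 3 (Bob proposes): rejecting gives Alice an expected 0.8 × 20 = 16; Bob offers that and keeps 4.
Round 2 (Alice proposes): rejecting gives Bob an expected 0.8 × 4 = 3.2, so Alice offers 3.2, keeping 16.8.
Round 1 (Bob proposes): rejecting gives Alice an expected 0.8 × 16.8 = 13.44. Bob offers 13.44 and keeps 20 − 13.44 = 6.56.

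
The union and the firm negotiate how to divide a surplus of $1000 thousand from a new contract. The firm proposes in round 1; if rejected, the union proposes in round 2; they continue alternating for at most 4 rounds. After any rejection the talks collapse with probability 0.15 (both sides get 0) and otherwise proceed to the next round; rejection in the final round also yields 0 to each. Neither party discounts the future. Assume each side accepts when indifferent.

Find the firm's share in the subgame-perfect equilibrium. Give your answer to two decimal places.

Round 4 (the union proposes): rejection yields 0 for the firm; the union offers 0 and keeps 1000.
Round 3 (the firm proposes): rejecting gives the union an expected 0.85 × 1000 = 850; the firm offers that and keeps 150.
Round 2 (the union proposes): rejecting gives the firm an expected 0.85 × 150 = 127.5; the union offers that and keeps 872.5.
Round 1 (the firm proposes): rejecting gives the union an expected 0.85 × 872.5 = 741.625, so the firm offers 741.625, keeping 258.375.

258.38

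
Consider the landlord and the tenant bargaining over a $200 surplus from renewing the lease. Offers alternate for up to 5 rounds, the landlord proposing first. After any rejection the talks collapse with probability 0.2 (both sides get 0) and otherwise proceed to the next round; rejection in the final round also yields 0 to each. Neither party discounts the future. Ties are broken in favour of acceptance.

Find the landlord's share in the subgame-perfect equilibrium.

147.52

Round 5 (the landlord proposes): the tenant will accept anything ≥ 0, so the landlord offers 0 and keeps 200.
Round 4 (the tenant proposes): rejecting gives the landlord an expected 0.8 × 200 = 160, so the tenant offers 160, keeping 40.
Round 3 (the landlord proposes): rejecting gives the tenant an expected 0.8 × 40 = 32; the landlord offers that and keeps 168.
Round 2 (the tenant proposes): rejecting gives the landlord an expected 0.8 × 168 = 134.4. The tenant offers 134.4 and keeps 200 − 134.4 = 65.6.
Round 1 (the landlord proposes): rejecting gives the tenant an expected 0.8 × 65.6 = 52.48; the landlord offers that and keeps 147.52.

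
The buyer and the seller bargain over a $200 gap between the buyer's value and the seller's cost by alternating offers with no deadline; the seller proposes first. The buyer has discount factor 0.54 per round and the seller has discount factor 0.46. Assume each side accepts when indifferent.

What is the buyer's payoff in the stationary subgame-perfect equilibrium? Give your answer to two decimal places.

77.59

In a stationary SPE each proposer offers the other exactly their discounted continuation value.
If the seller keeps x when proposing and the buyer keeps y when proposing, then x = 200 − 0.54y and y = 200 − 0.46x.
Solving: x = 200(1 − 0.54) / (1 − 0.46·0.54) = 92 / 0.7516 ≈ 122.4055.
The buyer gets 200 − 122.4055 ≈ 77.5945.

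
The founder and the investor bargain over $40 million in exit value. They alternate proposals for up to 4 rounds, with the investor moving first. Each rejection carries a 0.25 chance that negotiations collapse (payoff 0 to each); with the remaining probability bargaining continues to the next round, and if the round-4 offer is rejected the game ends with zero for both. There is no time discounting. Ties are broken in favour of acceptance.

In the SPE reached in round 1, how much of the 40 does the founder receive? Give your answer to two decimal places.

24.38

By backward induction:
Round 4 (the founder proposes): the investor will accept anything ≥ 0, so the founder offers 0 and keeps 40.
Round 3 (the investor proposes): rejecting gives the founder an expected 0.75 × 40 = 30, so the investor offers 30, keeping 10.
Round 2 (the founder proposes): rejecting gives the investor an expected 0.75 × 10 = 7.5. The founder offers 7.5 and keeps 40 − 7.5 = 32.5.
Round 1 (the investor proposes): rejecting gives the founder an expected 0.75 × 32.5 = 24.375. The investor offers 24.375 and keeps 40 − 24.375 = 15.625.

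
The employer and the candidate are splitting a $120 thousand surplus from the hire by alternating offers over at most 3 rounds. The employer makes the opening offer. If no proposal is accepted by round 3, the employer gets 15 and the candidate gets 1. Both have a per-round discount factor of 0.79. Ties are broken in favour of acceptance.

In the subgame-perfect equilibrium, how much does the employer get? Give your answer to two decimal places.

99.47

By backward induction:
Round 3 (the employer proposes): the candidate gets 1 if talks fail, so the employer offers 1 and keeps 119.
Round 2 (the candidate proposes): the employer can get 119 next round, worth 0.79 × 119 = 94.01 now, so the candidate offers 94.01, keeping 25.99.
Round 1 (the employer proposes): the candidate can get 25.99 next round, worth 0.79 × 25.99 = 20.5321 now; the employer offers that and keeps 99.4679.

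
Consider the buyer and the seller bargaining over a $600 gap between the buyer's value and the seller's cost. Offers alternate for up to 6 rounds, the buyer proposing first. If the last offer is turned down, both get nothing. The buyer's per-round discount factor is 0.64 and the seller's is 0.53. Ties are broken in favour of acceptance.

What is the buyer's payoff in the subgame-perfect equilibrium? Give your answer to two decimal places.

410.10

Round 6 (the seller proposes): the buyer will accept anything ≥ 0, so the seller offers 0 and keeps 600.
Round 5 (the buyer proposes): the seller can get 600 next round, worth 0.53 × 600 = 318 now, so the buyer offers 318, keeping 282.
Round 4 (the seller proposes): the buyer can get 282 next round, worth 0.64 × 282 = 180.48 now. The seller offers 180.48 and keeps 600 − 180.48 = 419.52.
Round 3 (the buyer proposes): the seller can get 419.52 next round, worth 0.53 × 419.52 = 222.3456 now, so the buyer offers 222.3456, keeping 377.6544.
Round 2 (the seller proposes): the buyer can get 377.6544 next round, worth 0.64 × 377.6544 = 241.698816 now; the seller offers that and keeps 358.301184.
Round 1 (the buyer proposes): the seller can get 358.301184 next round, worth 0.53 × 358.301184 = 189.89962752 now; the buyer offers that and keeps 410.10037248.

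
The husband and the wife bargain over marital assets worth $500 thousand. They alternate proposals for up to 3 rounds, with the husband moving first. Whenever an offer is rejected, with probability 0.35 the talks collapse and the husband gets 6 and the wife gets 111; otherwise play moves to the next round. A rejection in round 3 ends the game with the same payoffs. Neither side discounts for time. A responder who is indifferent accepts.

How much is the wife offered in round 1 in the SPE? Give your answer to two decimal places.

Round 3 (the husband proposes): the wife gets 111 if talks fail, so the husband offers 111 and keeps 389.
Round 2 (the wife proposes): rejecting gives the husband an expected 0.65 × 389 + 0.35 × 6 = 254.95; the wife offers that and keeps 245.05.
Round 1 (the husband proposes): rejecting gives the wife an expected 0.65 × 245.05 + 0.35 × 111 = 198.1325, so the husband offers 198.1325, keeping 301.8675.

198.13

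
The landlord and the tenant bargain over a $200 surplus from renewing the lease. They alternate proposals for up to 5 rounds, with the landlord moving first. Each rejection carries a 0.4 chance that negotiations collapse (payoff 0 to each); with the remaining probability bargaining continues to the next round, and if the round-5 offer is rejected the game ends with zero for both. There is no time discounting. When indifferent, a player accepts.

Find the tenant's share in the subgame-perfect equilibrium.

65.28

By backward induction:
Round 5 (the landlord proposes): the tenant will accept anything ≥ 0, so the landlord offers 0 and keeps 200.
Round 4 (the tenant proposes): rejecting gives the landlord an expected 0.6 × 200 = 120, so the tenant offers 120, keeping 80.
Round 3 (the landlord proposes): rejecting gives the tenant an expected 0.6 × 80 = 48, so the landlord offers 48, keeping 152.
Round 2 (the tenant proposes): rejecting gives the landlord an expected 0.6 × 152 = 91.2. The tenant offers 91.2 and keeps 200 − 91.2 = 108.8.
Round 1 (the landlord proposes): rejecting gives the tenant an expected 0.6 × 108.8 = 65.28. The landlord offers 65.28 and keeps 200 − 65.28 = 134.72.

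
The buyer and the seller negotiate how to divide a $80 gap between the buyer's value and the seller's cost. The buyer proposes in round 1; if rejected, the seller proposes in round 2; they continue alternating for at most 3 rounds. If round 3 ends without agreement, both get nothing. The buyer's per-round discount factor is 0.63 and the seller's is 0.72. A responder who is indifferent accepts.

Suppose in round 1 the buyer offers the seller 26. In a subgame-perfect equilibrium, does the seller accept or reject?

Accept

Round 3 (the buyer proposes): rejection yields 0 for the seller; the buyer offers 0 and keeps 80.
Round 2 (the seller proposes): the buyer can get 80 next round, worth 0.63 × 80 = 50.4 now, so the seller offers 50.4, keeping 29.6.
So by rejecting in round 1, the seller gets 29.6 next round, worth 0.72 × 29.6 = 21.312 now.
Offer 26 ≥ 21.312, so the seller accepts.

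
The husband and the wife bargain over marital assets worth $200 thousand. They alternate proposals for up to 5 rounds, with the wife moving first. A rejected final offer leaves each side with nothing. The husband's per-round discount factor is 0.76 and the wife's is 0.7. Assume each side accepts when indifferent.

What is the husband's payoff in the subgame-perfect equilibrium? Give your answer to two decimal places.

Round 5 (the wife proposes): the husband will accept anything ≥ 0, so the wife offers 0 and keeps 200.
Round 4 (the husband proposes): the wife can get 200 next round, worth 0.7 × 200 = 140 now, so the husband offers 140, keeping 60.
Round 3 (the wife proposes): the husband can get 60 next round, worth 0.76 × 60 = 45.6 now; the wife offers that and keeps 154.4.
Round 2 (the husband proposes): the wife can get 154.4 next round, worth 0.7 × 154.4 = 108.08 now. The husband offers 108.08 and keeps 200 − 108.08 = 91.92.
Round 1 (the wife proposes): the husband can get 91.92 next round, worth 0.76 × 91.92 = 69.8592 now. The wife offers 69.8592 and keeps 200 − 69.8592 = 130.1408.

69.86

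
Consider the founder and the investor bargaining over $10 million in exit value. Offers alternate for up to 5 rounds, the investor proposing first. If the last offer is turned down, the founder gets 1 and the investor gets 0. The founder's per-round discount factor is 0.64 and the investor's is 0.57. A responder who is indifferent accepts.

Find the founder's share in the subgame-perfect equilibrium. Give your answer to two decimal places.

Round 5 (the investor proposes): the founder gets 1 if talks fail, so the investor offers 1 and keeps 9.
Round 4 (the founder proposes): the investor can get 9 next round, worth 0.57 × 9 = 5.13 now. The founder offers 5.13 and keeps 10 − 5.13 = 4.87.
Round 3 (the investor proposes): the founder can get 4.87 next round, worth 0.64 × 4.87 = 3.1168 now; the investor offers that and keeps 6.8832.
Round 2 (the founder proposes): the investor can get 6.8832 next round, worth 0.57 × 6.8832 = 3.923424 now. The founder offers 3.923424 and keeps 10 − 3.923424 = 6.076576.
Round 1 (the investor proposes): the founder can get 6.076576 next round, worth 0.64 × 6.076576 = 3.88900864 now, so the investor offers 3.88900864, keeping 6.11099136.

3.89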